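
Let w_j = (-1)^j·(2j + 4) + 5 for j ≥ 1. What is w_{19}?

(-1)^19 = -1; 2j + 4 at j=19 is 42; so w_{19} = -37.

-37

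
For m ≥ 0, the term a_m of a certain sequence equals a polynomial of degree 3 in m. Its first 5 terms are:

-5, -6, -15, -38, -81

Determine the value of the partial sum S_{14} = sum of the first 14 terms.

-9079

1st diffs: -1, -9, -23, -43.
2nd diffs: -8, -14, -20.
3rd diffs: -6, -6 (constant).
Newton forward-difference form: a_m = -5 + (-1)·C(m,1) + (-8)·C(m,2) + (-6)·C(m,3).
Continuing: …, -150, -251, -390, -573, …, a_{13} = -2358.
Summing m = 0..13 (14 terms) gives -9079.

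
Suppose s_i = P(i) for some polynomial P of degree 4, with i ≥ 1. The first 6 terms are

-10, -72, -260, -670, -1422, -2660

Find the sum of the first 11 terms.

1st diffs: -62, -188, -410, -752, -1238.
2nd diffs: -126, -222, -342, -486.
3rd diffs: -96, -120, -144.
4th diffs: -24, -24 (constant).
Newton forward-difference form: s_i = -10 + (-62)·C(i-1,1) + (-126)·C(i-1,2) + (-96)·C(i-1,3) + (-24)·C(i-1,4).
Continuing: …, -4552, -7290, -11090, -16192, …, s_{11} = -22860.
Summing i = 1..11 (11 terms) gives -67078.

-67078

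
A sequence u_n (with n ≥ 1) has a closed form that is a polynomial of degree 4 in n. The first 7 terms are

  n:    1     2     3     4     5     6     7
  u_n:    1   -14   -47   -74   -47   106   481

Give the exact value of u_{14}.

1st diffs: -15, -33, -27, 27, 153, 375.
2nd diffs: -18, 6, 54, 126, 222.
3rd diffs: 24, 48, 72, 96.
4th diffs: 24, 24, 24 (constant).
Newton forward-difference form: u_n = 1 + (-15)·C(n-1,1) + (-18)·C(n-1,2) + 24·C(n-1,3) + 24·C(n-1,4).
At n = 14: n-1 = 13, so u_{14} = 1 - 195 - 1404 + 6864 + 17160 = 22426.

22426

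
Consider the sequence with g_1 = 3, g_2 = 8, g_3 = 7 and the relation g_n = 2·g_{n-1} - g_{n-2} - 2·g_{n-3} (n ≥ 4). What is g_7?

Compute successive terms:
g_4 = 0;  g_5 = -23;  g_6 = -60;  g_7 = -97.

-97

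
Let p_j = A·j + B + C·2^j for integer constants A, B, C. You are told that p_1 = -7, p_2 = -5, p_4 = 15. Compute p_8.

487

Write the equations: A + B + 2C = -7; 2A + B + 4C = -5; 4A + B + 16C = 15.
Subtracting the first from the second: A + 2C = 2.
Subtracting the second from the third: 2A + 12C = 20.
Solving: C = 2, A = -2, then B = -9.
So p_j = -2·j + (-9) + 2·2^j; at j=8 this is 487.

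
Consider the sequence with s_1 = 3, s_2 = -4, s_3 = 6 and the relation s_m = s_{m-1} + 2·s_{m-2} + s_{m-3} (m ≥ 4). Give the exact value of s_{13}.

Iterate the recurrence:
s_4 = 1; s_5 = 9; s_6 = 17; s_7 = 36; s_8 = 79; s_9 = 168; s_{10} = 362; s_{11} = 777; s_{12} = 1669; s_{13} = 3585.

3585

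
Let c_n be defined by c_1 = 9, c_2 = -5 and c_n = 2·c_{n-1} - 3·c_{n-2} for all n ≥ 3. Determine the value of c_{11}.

Applying the relation repeatedly:
c_3 = -37; c_4 = -59; c_5 = -7; c_6 = 163; c_7 = 347; c_8 = 205; c_9 = -631; c_{10} = -1877; c_{11} = -1861.

-1861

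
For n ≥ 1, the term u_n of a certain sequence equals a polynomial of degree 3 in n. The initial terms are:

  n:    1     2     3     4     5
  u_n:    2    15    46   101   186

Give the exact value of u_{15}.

4006

1st diffs: 13, 31, 55, 85.
2nd diffs: 18, 24, 30.
3rd diffs: 6, 6 (constant).
Newton forward-difference form: u_n = 2 + 13·C(n-1,1) + 18·C(n-1,2) + 6·C(n-1,3).
At n = 15: n-1 = 14, so u_{15} = 2 + 182 + 1638 + 2184 = 4006.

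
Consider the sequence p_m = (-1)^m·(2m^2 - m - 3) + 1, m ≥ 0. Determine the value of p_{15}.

(-1)^15 = -1; 2m^2 - m - 3 at m=15 is 432; so p_{15} = -431.

-431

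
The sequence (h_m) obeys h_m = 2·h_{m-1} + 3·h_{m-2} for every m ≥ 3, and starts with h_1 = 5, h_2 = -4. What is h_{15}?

1195747

Iterate the recurrence:
h_3 = 7, h_4 = 2, h_5 = 25, …, h_{12} = 44282, h_{13} = 132865, h_{14} = 398576, h_{15} = 1195747.
(Characteristic roots are 3 and -1.)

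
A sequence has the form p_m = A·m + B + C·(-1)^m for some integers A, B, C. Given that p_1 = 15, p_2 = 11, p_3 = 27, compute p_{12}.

71

At m = 1, 2, 3: A + B - C = 15; 2A + B + C = 11; 3A + B - C = 27.
Subtracting the first from the second: A + 2C = -4.
Subtracting the second from the third: A - 2C = 16.
Solving: C = -5, A = 6, then B = 4.
Therefore p_{12} = 72 + 4 + (-5)·1 = 71.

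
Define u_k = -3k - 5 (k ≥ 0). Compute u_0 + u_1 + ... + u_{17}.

Over k = 0..17: Σk = 153.
Total = (-3)·153 + (-5)·18 = -549.

-549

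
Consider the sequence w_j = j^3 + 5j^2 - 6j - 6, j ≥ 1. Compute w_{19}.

8544

w_{19} = 1·19^3 + 5·19^2 - 6·19 - 6 = 8544.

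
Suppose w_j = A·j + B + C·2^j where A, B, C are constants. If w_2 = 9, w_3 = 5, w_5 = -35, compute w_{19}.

-1048491

At j = 2, 3, 5: 2A + B + 4C = 9; 3A + B + 8C = 5; 5A + B + 32C = -35.
Subtracting the first from the second: A + 4C = -4.
Subtracting the second from the third: 2A + 24C = -40.
Solving: C = -2, A = 4, then B = 9.
Therefore w_{19} = 76 + 9 + (-2)·524288 = -1048491.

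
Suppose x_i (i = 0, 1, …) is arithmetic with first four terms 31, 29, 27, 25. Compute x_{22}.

Common difference d = -2.
x_i = 31 + (i - 0)·(-2).
x_{22} = 31 + 22·(-2) = -13.

-13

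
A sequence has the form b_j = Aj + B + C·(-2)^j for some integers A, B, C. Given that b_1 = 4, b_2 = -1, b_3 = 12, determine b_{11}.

At j = 1, 2, 3: A + B - 2C = 4; 2A + B + 4C = -1; 3A + B - 8C = 12.
Subtracting the first from the second: A + 6C = -5.
Subtracting the second from the third: A - 12C = 13.
Solving: C = -1, A = 1, then B = 1.
Hence b_{11} = 1·11 + 1 + (-1)·(-2048) = 2060.

2060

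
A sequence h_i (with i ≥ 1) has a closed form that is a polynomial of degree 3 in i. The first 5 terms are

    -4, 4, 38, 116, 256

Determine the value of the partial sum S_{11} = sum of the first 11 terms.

10626

1st diffs: 8, 34, 78, 140.
2nd diffs: 26, 44, 62.
3rd diffs: 18, 18 (constant).
Newton forward-difference form: h_i = -4 + 8·C(i-1,1) + 26·C(i-1,2) + 18·C(i-1,3).
Continuing: …, 476, 794, 1228, 1796, …, h_{11} = 3406.
Summing i = 1..11 (11 terms) gives 10626.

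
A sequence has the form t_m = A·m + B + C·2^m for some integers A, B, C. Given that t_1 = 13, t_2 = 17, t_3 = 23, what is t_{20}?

Plug in m = 1, 2, 3: A + B + 2C = 13; 2A + B + 4C = 17; 3A + B + 8C = 23.
Subtracting the first from the second: A + 2C = 4.
Subtracting the second from the third: A + 4C = 6.
Solving: C = 1, A = 2, then B = 9.
Hence t_{20} = 2·20 + 9 + 1·1048576 = 1048625.

1048625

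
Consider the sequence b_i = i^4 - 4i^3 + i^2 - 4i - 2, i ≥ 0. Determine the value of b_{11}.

b_{11} = 1·11^4 - 4·11^3 + 1·11^2 - 4·11 - 2 = 9392.

9392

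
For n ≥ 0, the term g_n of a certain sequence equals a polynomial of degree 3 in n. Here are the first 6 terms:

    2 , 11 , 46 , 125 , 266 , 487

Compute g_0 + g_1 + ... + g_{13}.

28329

1st diffs: 9, 35, 79, 141, 221.
2nd diffs: 26, 44, 62, 80.
3rd diffs: 18, 18, 18 (constant).
So g_n = 3n^3 + 4n^2 + 2n + 2.
Continuing: …, 806, 1241, 1810, 2531, …, g_{13} = 7295.
Summing n = 0..13 (14 terms) gives 28329.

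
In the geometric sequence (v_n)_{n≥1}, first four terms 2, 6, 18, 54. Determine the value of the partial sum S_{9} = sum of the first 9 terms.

19682

Common ratio r = 3.
v_n = 2·3^(n-1).
S = 2·(3^9 - 1)/(3 - 1) = 2·(19683 - 1)/(2) = 19682.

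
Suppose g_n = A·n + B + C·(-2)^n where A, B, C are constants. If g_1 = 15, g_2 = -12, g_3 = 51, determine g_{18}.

-1310664

Write the equations: A + B - 2C = 15; 2A + B + 4C = -12; 3A + B - 8C = 51.
Subtracting the first from the second: A + 6C = -27.
Subtracting the second from the third: A - 12C = 63.
Solving: C = -5, A = 3, then B = 2.
So g_n = 3·n + 2 + (-5)·(-2)^n; at n=18 this is -1310664.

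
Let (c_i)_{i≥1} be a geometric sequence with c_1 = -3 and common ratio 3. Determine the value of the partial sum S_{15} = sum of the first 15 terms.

c_i = (-3)·3^(i-1).
S = (-3)·(3^15 - 1)/(3 - 1) = (-3)·(14348907 - 1)/(2) = -21523359.

-21523359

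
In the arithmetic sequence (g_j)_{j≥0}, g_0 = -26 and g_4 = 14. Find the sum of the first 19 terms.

Common difference d = (14 - (-26)) / (4 - 0) = 10.
g_j = -26 + (j - 0)·10.
g_{18} = 154; S = 19·(-26 + 154)/2 = 1216.

1216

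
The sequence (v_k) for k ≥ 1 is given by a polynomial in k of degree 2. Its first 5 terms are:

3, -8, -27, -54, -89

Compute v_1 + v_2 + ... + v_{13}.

1st diffs: -11, -19, -27, -35.
2nd diffs: -8, -8, -8 (constant).
Newton forward-difference form: v_k = 3 + (-11)·C(k-1,1) + (-8)·C(k-1,2).
Continuing: …, -132, -183, -242, -309, …, v_{13} = -657.
Summing k = 1..13 (13 terms) gives -3107.

-3107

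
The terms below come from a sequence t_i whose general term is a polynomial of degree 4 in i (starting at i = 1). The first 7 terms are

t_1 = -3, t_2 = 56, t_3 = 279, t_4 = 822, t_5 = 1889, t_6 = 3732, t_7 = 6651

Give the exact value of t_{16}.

154602

1st diffs: 59, 223, 543, 1067, 1843, 2919.
2nd diffs: 164, 320, 524, 776, 1076.
3rd diffs: 156, 204, 252, 300.
4th diffs: 48, 48, 48 (constant).
Newton forward-difference form: t_i = -3 + 59·C(i-1,1) + 164·C(i-1,2) + 156·C(i-1,3) + 48·C(i-1,4).
At i = 16: i-1 = 15, so t_{16} = -3 + 885 + 17220 + 70980 + 65520 = 154602.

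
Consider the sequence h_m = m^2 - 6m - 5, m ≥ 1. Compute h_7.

2

h_7 = 1·7^2 - 6·7 - 5 = 2.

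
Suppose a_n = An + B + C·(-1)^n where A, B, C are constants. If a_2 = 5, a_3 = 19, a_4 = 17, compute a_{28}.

161

The three given values yield: 2A + B + C = 5; 3A + B - C = 19; 4A + B + C = 17.
Subtracting the first from the second: A - 2C = 14.
Subtracting the second from the third: A + 2C = -2.
Solving: C = -4, A = 6, then B = -3.
Therefore a_{28} = 168 + (-3) + (-4)·1 = 161.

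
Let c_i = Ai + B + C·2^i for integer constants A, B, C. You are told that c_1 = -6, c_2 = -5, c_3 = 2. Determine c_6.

The three given values yield: A + B + 2C = -6; 2A + B + 4C = -5; 3A + B + 8C = 2.
Subtracting the first from the second: A + 2C = 1.
Subtracting the second from the third: A + 4C = 7.
Solving: C = 3, A = -5, then B = -7.
So c_i = -5·i + (-7) + 3·2^i; at i=6 this is 155.

155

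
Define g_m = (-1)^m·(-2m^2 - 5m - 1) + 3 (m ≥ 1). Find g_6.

(-1)^6 = 1; -2m^2 - 5m - 1 at m=6 is -103; so g_6 = -100.

-100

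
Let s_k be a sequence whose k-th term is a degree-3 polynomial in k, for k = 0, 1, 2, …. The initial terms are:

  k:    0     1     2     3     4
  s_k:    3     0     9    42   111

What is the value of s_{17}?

1st diffs: -3, 9, 33, 69.
2nd diffs: 12, 24, 36.
3rd diffs: 12, 12 (constant).
Newton forward-difference form: s_k = 3 + (-3)·C(k,1) + 12·C(k,2) + 12·C(k,3).
At k = 17: k = 17, so s_{17} = 3 - 51 + 1632 + 8160 = 9744.

9744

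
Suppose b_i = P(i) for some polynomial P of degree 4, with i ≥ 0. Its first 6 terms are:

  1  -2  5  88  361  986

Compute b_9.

11926

1st diffs: -3, 7, 83, 273, 625.
2nd diffs: 10, 76, 190, 352.
3rd diffs: 66, 114, 162.
4th diffs: 48, 48 (constant).
So b_i = 2i^4 - i^3 - 6i^2 + 2i + 1.
Evaluating at i = 9 gives b_9 = 11926.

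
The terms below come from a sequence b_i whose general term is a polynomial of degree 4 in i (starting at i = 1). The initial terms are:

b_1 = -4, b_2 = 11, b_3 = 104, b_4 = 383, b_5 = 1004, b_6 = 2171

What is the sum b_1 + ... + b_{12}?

109578

1st diffs: 15, 93, 279, 621, 1167.
2nd diffs: 78, 186, 342, 546.
3rd diffs: 108, 156, 204.
4th diffs: 48, 48 (constant).
So b_i = 2i^4 - 2i^3 + i^2 - 4i - 1.
Continuing: …, 4136, 7199, 11708, 18059, …, b_{12} = 38111.
Summing i = 1..12 (12 terms) gives 109578.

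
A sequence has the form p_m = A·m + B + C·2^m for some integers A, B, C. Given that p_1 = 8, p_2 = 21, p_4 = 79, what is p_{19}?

2097242

At m = 1, 2, 4: A + B + 2C = 8; 2A + B + 4C = 21; 4A + B + 16C = 79.
Subtracting the first from the second: A + 2C = 13.
Subtracting the second from the third: 2A + 12C = 58.
Solving: C = 4, A = 5, then B = -5.
So p_m = 5·m + (-5) + 4·2^m; at m=19 this is 2097242.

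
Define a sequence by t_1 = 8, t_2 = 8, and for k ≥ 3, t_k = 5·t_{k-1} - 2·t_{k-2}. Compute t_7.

Iterate the recurrence:
t_3 = 24; t_4 = 104; t_5 = 472; t_6 = 2152; t_7 = 9816.

9816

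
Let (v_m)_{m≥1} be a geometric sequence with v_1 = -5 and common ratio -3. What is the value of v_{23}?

-156905298045

v_m = (-5)·(-3)^(m-1).
v_{23} = (-5)·(-3)^22 = -156905298045.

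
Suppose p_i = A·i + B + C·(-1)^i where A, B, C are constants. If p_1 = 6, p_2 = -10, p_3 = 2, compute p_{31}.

Write the equations: A + B - C = 6; 2A + B + C = -10; 3A + B - C = 2.
Subtracting the first from the second: A + 2C = -16.
Subtracting the second from the third: A - 2C = 12.
Solving: C = -7, A = -2, then B = 1.
Therefore p_{31} = -62 + 1 + (-7)·(-1) = -54.

-54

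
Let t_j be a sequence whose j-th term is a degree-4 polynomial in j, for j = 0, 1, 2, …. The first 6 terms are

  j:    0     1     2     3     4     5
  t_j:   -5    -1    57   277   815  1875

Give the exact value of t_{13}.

69467

1st diffs: 4, 58, 220, 538, 1060.
2nd diffs: 54, 162, 318, 522.
3rd diffs: 108, 156, 204.
4th diffs: 48, 48 (constant).
Newton forward-difference form: t_j = -5 + 4·C(j,1) + 54·C(j,2) + 108·C(j,3) + 48·C(j,4).
At j = 13: j = 13, so t_{13} = -5 + 52 + 4212 + 30888 + 34320 = 69467.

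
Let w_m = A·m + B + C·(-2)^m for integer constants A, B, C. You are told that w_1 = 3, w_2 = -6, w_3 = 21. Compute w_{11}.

4125

Plug in m = 1, 2, 3: A + B - 2C = 3; 2A + B + 4C = -6; 3A + B - 8C = 21.
Subtracting the first from the second: A + 6C = -9.
Subtracting the second from the third: A - 12C = 27.
Solving: C = -2, A = 3, then B = -4.
Therefore w_{11} = 33 + (-4) + (-2)·(-2048) = 4125.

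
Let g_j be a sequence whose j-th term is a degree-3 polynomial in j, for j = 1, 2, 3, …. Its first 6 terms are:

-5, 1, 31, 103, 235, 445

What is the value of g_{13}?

1st diffs: 6, 30, 72, 132, 210.
2nd diffs: 24, 42, 60, 78.
3rd diffs: 18, 18, 18 (constant).
Newton forward-difference form: g_j = -5 + 6·C(j-1,1) + 24·C(j-1,2) + 18·C(j-1,3).
At j = 13: j-1 = 12, so g_{13} = -5 + 72 + 1584 + 3960 = 5611.

5611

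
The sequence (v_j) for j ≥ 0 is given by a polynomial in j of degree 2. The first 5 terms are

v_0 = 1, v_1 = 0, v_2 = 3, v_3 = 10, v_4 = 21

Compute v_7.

1st diffs: -1, 3, 7, 11.
2nd diffs: 4, 4, 4 (constant).
So v_j = 2j^2 - 3j + 1.
Evaluating at j = 7 gives v_7 = 78.

78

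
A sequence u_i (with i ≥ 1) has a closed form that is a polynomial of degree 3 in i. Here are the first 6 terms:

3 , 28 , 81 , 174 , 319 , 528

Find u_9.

1659

1st diffs: 25, 53, 93, 145, 209.
2nd diffs: 28, 40, 52, 64.
3rd diffs: 12, 12, 12 (constant).
Newton forward-difference form: u_i = 3 + 25·C(i-1,1) + 28·C(i-1,2) + 12·C(i-1,3).
At i = 9: i-1 = 8, so u_9 = 3 + 200 + 784 + 672 = 1659.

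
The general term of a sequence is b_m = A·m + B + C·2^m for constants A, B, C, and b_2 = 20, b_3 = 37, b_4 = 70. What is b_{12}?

Plug in m = 2, 3, 4: 2A + B + 4C = 20; 3A + B + 8C = 37; 4A + B + 16C = 70.
Subtracting the first from the second: A + 4C = 17.
Subtracting the second from the third: A + 8C = 33.
Solving: C = 4, A = 1, then B = 2.
Therefore b_{12} = 12 + 2 + 4·4096 = 16398.

16398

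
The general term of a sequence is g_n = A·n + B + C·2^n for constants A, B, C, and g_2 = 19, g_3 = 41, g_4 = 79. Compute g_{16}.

262231

Write the equations: 2A + B + 4C = 19; 3A + B + 8C = 41; 4A + B + 16C = 79.
Subtracting the first from the second: A + 4C = 22.
Subtracting the second from the third: A + 8C = 38.
Solving: C = 4, A = 6, then B = -9.
Therefore g_{16} = 96 + (-9) + 4·65536 = 262231.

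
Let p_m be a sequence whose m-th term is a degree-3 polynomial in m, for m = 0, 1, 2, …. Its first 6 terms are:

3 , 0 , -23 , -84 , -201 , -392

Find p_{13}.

1st diffs: -3, -23, -61, -117, -191.
2nd diffs: -20, -38, -56, -74.
3rd diffs: -18, -18, -18 (constant).
Newton forward-difference form: p_m = 3 + (-3)·C(m,1) + (-20)·C(m,2) + (-18)·C(m,3).
At m = 13: m = 13, so p_{13} = 3 - 39 - 1560 - 5148 = -6744.

-6744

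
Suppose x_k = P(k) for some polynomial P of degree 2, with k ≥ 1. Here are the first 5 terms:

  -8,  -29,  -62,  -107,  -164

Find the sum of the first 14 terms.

-6391

1st diffs: -21, -33, -45, -57.
2nd diffs: -12, -12, -12 (constant).
Newton forward-difference form: x_k = -8 + (-21)·C(k-1,1) + (-12)·C(k-1,2).
Continuing: …, -233, -314, -407, -512, …, x_{14} = -1217.
Summing k = 1..14 (14 terms) gives -6391.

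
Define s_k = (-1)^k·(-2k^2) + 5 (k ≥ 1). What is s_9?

167

(-1)^9 = -1; -2k^2 at k=9 is -162; so s_9 = 167.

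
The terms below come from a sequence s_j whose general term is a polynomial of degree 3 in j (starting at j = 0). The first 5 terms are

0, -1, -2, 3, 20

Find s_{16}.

3344

1st diffs: -1, -1, 5, 17.
2nd diffs: 0, 6, 12.
3rd diffs: 6, 6 (constant).
Newton forward-difference form: s_j = (-1)·C(j,1) + 6·C(j,3).
At j = 16: j = 16, so s_{16} = -16 + 3360 = 3344.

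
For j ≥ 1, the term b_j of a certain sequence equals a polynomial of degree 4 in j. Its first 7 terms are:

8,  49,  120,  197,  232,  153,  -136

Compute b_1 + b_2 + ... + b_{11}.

1st diffs: 41, 71, 77, 35, -79, -289.
2nd diffs: 30, 6, -42, -114, -210.
3rd diffs: -24, -48, -72, -96.
4th diffs: -24, -24, -24 (constant).
So b_j = -j^4 + 6j^3 + 4j^2 + 2j - 3.
Continuing: -755, -1848, -3583, -6152.
Summing j = 1..11 (11 terms) gives -11715.

-11715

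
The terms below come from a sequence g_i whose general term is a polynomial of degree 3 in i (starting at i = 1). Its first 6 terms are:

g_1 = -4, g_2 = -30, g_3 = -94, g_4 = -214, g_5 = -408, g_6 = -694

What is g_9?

1st diffs: -26, -64, -120, -194, -286.
2nd diffs: -38, -56, -74, -92.
3rd diffs: -18, -18, -18 (constant).
Newton forward-difference form: g_i = -4 + (-26)·C(i-1,1) + (-38)·C(i-1,2) + (-18)·C(i-1,3).
At i = 9: i-1 = 8, so g_9 = -4 - 208 - 1064 - 1008 = -2284.

-2284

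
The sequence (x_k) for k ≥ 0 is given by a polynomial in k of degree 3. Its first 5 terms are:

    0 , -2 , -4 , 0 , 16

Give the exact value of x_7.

1st diffs: -2, -2, 4, 16.
2nd diffs: 0, 6, 12.
3rd diffs: 6, 6 (constant).
Newton forward-difference form: x_k = (-2)·C(k,1) + 6·C(k,3).
At k = 7: k = 7, so x_7 = -14 + 210 = 196.

196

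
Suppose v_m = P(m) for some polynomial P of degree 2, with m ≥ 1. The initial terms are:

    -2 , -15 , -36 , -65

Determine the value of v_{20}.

1st diffs: -13, -21, -29.
2nd diffs: -8, -8 (constant).
So v_m = -4m^2 - m + 3.
Evaluating at m = 20 gives v_{20} = -1617.

-1617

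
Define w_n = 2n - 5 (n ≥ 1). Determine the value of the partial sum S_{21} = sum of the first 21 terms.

Over n = 1..21: Σn = 231.
Total = (2)·231 + (-5)·21 = 357.

357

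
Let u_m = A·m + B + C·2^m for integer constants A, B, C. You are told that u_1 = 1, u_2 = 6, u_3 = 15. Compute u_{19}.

1048591

At m = 1, 2, 3: A + B + 2C = 1; 2A + B + 4C = 6; 3A + B + 8C = 15.
Subtracting the first from the second: A + 2C = 5.
Subtracting the second from the third: A + 4C = 9.
Solving: C = 2, A = 1, then B = -4.
Hence u_{19} = 1·19 + (-4) + 2·524288 = 1048591.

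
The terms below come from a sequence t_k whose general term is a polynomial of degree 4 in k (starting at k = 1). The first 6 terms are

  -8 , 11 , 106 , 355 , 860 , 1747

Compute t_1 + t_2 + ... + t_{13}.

109772

1st diffs: 19, 95, 249, 505, 887.
2nd diffs: 76, 154, 256, 382.
3rd diffs: 78, 102, 126.
4th diffs: 24, 24 (constant).
Newton forward-difference form: t_k = -8 + 19·C(k-1,1) + 76·C(k-1,2) + 78·C(k-1,3) + 24·C(k-1,4).
Continuing: …, 3166, 5291, 8320, 12475, …, t_{13} = 34276.
Summing k = 1..13 (13 terms) gives 109772.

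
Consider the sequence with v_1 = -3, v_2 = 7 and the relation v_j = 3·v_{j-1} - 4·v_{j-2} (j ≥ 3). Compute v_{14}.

v_3 = 33  v_4 = 71  v_5 = 81  …  v_{11} = 5409  v_{12} = 18311  v_{13} = 33297  v_{14} = 26647.

26647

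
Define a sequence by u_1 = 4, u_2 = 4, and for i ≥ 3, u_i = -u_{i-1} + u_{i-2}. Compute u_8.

20

Applying the relation repeatedly:
u_3 = 0;  u_4 = 4;  u_5 = -4;  u_6 = 8;  u_7 = -12;  u_8 = 20.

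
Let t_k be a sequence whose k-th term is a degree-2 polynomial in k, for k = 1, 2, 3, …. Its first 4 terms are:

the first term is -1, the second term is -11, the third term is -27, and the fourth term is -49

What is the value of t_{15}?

-687

1st diffs: -10, -16, -22.
2nd diffs: -6, -6 (constant).
Newton forward-difference form: t_k = -1 + (-10)·C(k-1,1) + (-6)·C(k-1,2).
At k = 15: k-1 = 14, so t_{15} = -1 - 140 - 546 = -687.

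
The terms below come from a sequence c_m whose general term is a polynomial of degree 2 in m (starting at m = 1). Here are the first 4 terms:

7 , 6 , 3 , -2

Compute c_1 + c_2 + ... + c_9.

-141

1st diffs: -1, -3, -5.
2nd diffs: -2, -2 (constant).
So c_m = -m^2 + 2m + 6.
Continuing: …, -9, -18, -29, -42, …, c_9 = -57.
Summing m = 1..9 (9 terms) gives -141.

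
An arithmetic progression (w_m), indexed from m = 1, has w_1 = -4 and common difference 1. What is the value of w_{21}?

16

w_m = -4 + (m - 1)·1.
w_{21} = -4 + 20·1 = 16.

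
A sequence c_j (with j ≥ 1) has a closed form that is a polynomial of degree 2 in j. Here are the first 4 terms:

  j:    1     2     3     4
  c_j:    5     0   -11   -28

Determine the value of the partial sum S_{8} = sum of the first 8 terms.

1st diffs: -5, -11, -17.
2nd diffs: -6, -6 (constant).
Newton forward-difference form: c_j = 5 + (-5)·C(j-1,1) + (-6)·C(j-1,2).
Continuing: -51, -80, -115, -156.
Summing j = 1..8 (8 terms) gives -436.

-436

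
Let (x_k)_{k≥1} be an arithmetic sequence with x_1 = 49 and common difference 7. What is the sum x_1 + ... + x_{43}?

x_k = 49 + (k - 1)·7.
x_{43} = 343; S = 43·(49 + 343)/2 = 8428.

8428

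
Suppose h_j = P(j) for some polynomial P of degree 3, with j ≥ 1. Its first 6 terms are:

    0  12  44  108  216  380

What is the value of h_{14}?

5148

1st diffs: 12, 32, 64, 108, 164.
2nd diffs: 20, 32, 44, 56.
3rd diffs: 12, 12, 12 (constant).
So h_j = 2j^3 - 2j^2 + 4j - 4.
Evaluating at j = 14 gives h_{14} = 5148.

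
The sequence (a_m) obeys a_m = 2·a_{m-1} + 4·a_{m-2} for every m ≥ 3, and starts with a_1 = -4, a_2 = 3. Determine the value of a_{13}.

-573440

a_3 = -10; a_4 = -8; a_5 = -56; …; a_{10} = -16896; a_{11} = -54784; a_{12} = -177152; a_{13} = -573440.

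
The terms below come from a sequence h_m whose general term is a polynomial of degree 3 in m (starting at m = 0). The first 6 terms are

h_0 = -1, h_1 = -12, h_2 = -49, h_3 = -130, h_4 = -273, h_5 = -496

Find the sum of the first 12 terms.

1st diffs: -11, -37, -81, -143, -223.
2nd diffs: -26, -44, -62, -80.
3rd diffs: -18, -18, -18 (constant).
So h_m = -3m^3 - 4m^2 - 4m - 1.
Continuing: …, -817, -1254, -1825, -2548, …, h_{11} = -4522.
Summing m = 0..11 (12 terms) gives -15368.

-15368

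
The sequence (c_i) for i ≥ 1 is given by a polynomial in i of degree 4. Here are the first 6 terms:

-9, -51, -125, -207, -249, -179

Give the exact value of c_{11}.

1st diffs: -42, -74, -82, -42, 70.
2nd diffs: -32, -8, 40, 112.
3rd diffs: 24, 48, 72.
4th diffs: 24, 24 (constant).
Newton forward-difference form: c_i = -9 + (-42)·C(i-1,1) + (-32)·C(i-1,2) + 24·C(i-1,3) + 24·C(i-1,4).
At i = 11: i-1 = 10, so c_{11} = -9 - 420 - 1440 + 2880 + 5040 = 6051.

6051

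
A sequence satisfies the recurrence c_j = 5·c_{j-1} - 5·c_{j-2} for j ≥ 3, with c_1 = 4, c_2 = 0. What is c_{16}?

Step forward from the initial values:
c_3 = -20; c_4 = -100; c_5 = -400; …; c_{13} = -12437500; c_{14} = -45000000; c_{15} = -162812500; c_{16} = -589062500.

-589062500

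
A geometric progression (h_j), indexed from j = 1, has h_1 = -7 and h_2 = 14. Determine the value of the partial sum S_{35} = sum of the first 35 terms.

-80172722861

Common ratio r = -2.
h_j = (-7)·(-2)^(j-1).
S = (-7)·((-2)^35 - 1)/(-2 - 1) = (-7)·(-34359738368 - 1)/(-3) = -80172722861.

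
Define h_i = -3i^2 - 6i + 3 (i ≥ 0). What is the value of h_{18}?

h_{18} = -3·18^2 - 6·18 + 3 = -1077.

-1077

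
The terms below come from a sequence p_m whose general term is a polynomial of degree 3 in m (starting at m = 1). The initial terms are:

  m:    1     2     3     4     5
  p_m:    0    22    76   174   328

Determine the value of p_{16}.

9150

1st diffs: 22, 54, 98, 154.
2nd diffs: 32, 44, 56.
3rd diffs: 12, 12 (constant).
Newton forward-difference form: p_m = 22·C(m-1,1) + 32·C(m-1,2) + 12·C(m-1,3).
At m = 16: m-1 = 15, so p_{16} = 330 + 3360 + 5460 = 9150.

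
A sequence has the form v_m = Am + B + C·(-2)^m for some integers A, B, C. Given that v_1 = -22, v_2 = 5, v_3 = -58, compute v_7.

Write the equations: A + B - 2C = -22; 2A + B + 4C = 5; 3A + B - 8C = -58.
Subtracting the first from the second: A + 6C = 27.
Subtracting the second from the third: A - 12C = -63.
Solving: C = 5, A = -3, then B = -9.
Therefore v_7 = -21 + (-9) + 5·(-128) = -670.

-670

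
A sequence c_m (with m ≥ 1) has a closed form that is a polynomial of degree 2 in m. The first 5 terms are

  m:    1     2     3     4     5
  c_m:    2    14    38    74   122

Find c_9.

1st diffs: 12, 24, 36, 48.
2nd diffs: 12, 12, 12 (constant).
Newton forward-difference form: c_m = 2 + 12·C(m-1,1) + 12·C(m-1,2).
At m = 9: m-1 = 8, so c_9 = 2 + 96 + 336 = 434.

434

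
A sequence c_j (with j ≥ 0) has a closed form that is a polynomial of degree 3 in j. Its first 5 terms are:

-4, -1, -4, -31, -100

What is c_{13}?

-5581

1st diffs: 3, -3, -27, -69.
2nd diffs: -6, -24, -42.
3rd diffs: -18, -18 (constant).
So c_j = -3j^3 + 6j^2 - 4.
Evaluating at j = 13 gives c_{13} = -5581.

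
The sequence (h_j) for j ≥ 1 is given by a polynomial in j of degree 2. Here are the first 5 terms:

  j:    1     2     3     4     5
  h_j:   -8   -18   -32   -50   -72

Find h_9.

1st diffs: -10, -14, -18, -22.
2nd diffs: -4, -4, -4 (constant).
Newton forward-difference form: h_j = -8 + (-10)·C(j-1,1) + (-4)·C(j-1,2).
At j = 9: j-1 = 8, so h_9 = -8 - 80 - 112 = -200.

-200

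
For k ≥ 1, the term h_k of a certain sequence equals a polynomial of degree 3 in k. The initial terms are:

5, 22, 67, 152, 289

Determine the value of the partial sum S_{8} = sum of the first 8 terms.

2924

1st diffs: 17, 45, 85, 137.
2nd diffs: 28, 40, 52.
3rd diffs: 12, 12 (constant).
So h_k = 2k^3 + 2k^2 - 3k + 4.
Continuing: 490, 767, 1132.
Summing k = 1..8 (8 terms) gives 2924.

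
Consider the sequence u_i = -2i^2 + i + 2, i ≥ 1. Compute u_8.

u_8 = -2·8^2 + 1·8 + 2 = -118.

-118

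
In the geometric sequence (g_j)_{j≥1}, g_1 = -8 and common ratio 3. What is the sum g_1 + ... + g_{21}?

g_j = (-8)·3^(j-1).
S = (-8)·(3^21 - 1)/(3 - 1) = (-8)·(10460353203 - 1)/(2) = -41841412808.

-41841412808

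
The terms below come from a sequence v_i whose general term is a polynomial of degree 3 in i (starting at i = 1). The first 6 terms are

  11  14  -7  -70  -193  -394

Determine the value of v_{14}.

1st diffs: 3, -21, -63, -123, -201.
2nd diffs: -24, -42, -60, -78.
3rd diffs: -18, -18, -18 (constant).
Newton forward-difference form: v_i = 11 + 3·C(i-1,1) + (-24)·C(i-1,2) + (-18)·C(i-1,3).
At i = 14: i-1 = 13, so v_{14} = 11 + 39 - 1872 - 5148 = -6970.

-6970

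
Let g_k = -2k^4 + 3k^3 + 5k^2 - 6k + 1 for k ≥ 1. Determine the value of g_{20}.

-294119

g_{20} = -2·20^4 + 3·20^3 + 5·20^2 - 6·20 + 1 = -294119.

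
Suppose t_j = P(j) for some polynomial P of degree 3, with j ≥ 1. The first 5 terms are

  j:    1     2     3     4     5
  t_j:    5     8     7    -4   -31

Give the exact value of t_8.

1st diffs: 3, -1, -11, -27.
2nd diffs: -4, -10, -16.
3rd diffs: -6, -6 (constant).
So t_j = -j^3 + 4j^2 - 2j + 4.
Evaluating at j = 8 gives t_8 = -268.

-268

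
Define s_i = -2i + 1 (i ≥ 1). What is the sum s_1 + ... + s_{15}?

Over i = 1..15: Σi = 120.
Total = (-2)·120 + (1)·15 = -225.

-225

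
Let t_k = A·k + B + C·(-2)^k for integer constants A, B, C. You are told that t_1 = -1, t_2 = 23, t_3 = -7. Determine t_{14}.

49235

Plug in k = 1, 2, 3: A + B - 2C = -1; 2A + B + 4C = 23; 3A + B - 8C = -7.
Subtracting the first from the second: A + 6C = 24.
Subtracting the second from the third: A - 12C = -30.
Solving: C = 3, A = 6, then B = -1.
Therefore t_{14} = 84 + (-1) + 3·16384 = 49235.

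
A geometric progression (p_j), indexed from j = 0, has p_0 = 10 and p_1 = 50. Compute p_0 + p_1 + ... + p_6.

195310

Common ratio r = 5.
p_j = 10·5^(j-0).
S = 10·(5^7 - 1)/(5 - 1) = 10·(78125 - 1)/(4) = 195310.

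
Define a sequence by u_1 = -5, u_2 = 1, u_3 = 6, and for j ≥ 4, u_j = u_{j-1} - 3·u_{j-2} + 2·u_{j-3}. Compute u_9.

-186

Compute successive terms:
u_4 = -7;  u_5 = -23;  u_6 = 10;  u_7 = 65;  u_8 = -11;  u_9 = -186.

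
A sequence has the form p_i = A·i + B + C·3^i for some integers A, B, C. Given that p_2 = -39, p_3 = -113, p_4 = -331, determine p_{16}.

-172186915

At i = 2, 3, 4: 2A + B + 9C = -39; 3A + B + 27C = -113; 4A + B + 81C = -331.
Subtracting the first from the second: A + 18C = -74.
Subtracting the second from the third: A + 54C = -218.
Solving: C = -4, A = -2, then B = 1.
Therefore p_{16} = -32 + 1 + (-4)·43046721 = -172186915.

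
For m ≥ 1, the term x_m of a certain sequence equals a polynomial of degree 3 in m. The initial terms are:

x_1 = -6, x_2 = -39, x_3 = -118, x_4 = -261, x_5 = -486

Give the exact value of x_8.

1st diffs: -33, -79, -143, -225.
2nd diffs: -46, -64, -82.
3rd diffs: -18, -18 (constant).
So x_m = -3m^3 - 5m^2 + 3m - 1.
Evaluating at m = 8 gives x_8 = -1833.

-1833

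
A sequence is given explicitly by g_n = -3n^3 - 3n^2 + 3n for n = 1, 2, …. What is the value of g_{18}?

g_{18} = -3·18^3 - 3·18^2 + 3·18 = -18414.

-18414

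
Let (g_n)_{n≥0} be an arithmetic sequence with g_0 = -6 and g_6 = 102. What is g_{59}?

Common difference d = (102 - (-6)) / (6 - 0) = 18.
g_n = -6 + (n - 0)·18.
g_{59} = -6 + 59·18 = 1056.

1056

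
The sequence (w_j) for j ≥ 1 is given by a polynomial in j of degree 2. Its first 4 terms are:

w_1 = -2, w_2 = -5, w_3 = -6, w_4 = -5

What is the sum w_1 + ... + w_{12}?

218

1st diffs: -3, -1, 1.
2nd diffs: 2, 2 (constant).
So w_j = j^2 - 6j + 3.
Continuing: …, -2, 3, 10, 19, …, w_{12} = 75.
Summing j = 1..12 (12 terms) gives 218.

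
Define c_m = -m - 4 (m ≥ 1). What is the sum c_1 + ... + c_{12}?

-126

Over m = 1..12: Σm = 78.
Total = (-1)·78 + (-4)·12 = -126.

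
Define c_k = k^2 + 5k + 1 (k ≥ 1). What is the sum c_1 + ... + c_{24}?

Over k = 1..24: Σk = 300, Σk² = 4900.
Total = (1)·4900 + (5)·300 + (1)·24 = 6424.

6424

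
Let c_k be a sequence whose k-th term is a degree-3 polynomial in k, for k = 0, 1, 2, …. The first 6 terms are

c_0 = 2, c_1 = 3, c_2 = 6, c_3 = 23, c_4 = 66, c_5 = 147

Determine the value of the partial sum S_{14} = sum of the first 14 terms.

1st diffs: 1, 3, 17, 43, 81.
2nd diffs: 2, 14, 26, 38.
3rd diffs: 12, 12, 12 (constant).
Newton forward-difference form: c_k = 2 + 1·C(k,1) + 2·C(k,2) + 12·C(k,3).
Continuing: …, 278, 471, 738, 1091, …, c_{13} = 3603.
Summing k = 0..13 (14 terms) gives 12859.

12859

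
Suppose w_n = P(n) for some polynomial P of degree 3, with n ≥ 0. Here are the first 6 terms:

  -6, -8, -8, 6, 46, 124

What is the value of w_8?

1st diffs: -2, 0, 14, 40, 78.
2nd diffs: 2, 14, 26, 38.
3rd diffs: 12, 12, 12 (constant).
Newton forward-difference form: w_n = -6 + (-2)·C(n,1) + 2·C(n,2) + 12·C(n,3).
At n = 8: n = 8, so w_8 = -6 - 16 + 56 + 672 = 706.

706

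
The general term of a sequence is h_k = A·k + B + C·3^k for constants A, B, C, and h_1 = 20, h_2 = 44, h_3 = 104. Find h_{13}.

Write the equations: A + B + 3C = 20; 2A + B + 9C = 44; 3A + B + 27C = 104.
Subtracting the first from the second: A + 6C = 24.
Subtracting the second from the third: A + 18C = 60.
Solving: C = 3, A = 6, then B = 5.
Hence h_{13} = 6·13 + 5 + 3·1594323 = 4783052.

4783052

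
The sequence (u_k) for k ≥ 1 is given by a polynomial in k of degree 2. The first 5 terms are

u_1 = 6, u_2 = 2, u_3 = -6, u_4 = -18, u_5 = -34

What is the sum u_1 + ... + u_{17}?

-3162

1st diffs: -4, -8, -12, -16.
2nd diffs: -4, -4, -4 (constant).
So u_k = -2k^2 + 2k + 6.
Continuing: …, -54, -78, -106, -138, …, u_{17} = -538.
Summing k = 1..17 (17 terms) gives -3162.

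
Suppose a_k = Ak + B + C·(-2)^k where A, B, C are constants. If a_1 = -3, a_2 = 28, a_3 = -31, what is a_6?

Plug in k = 1, 2, 3: A + B - 2C = -3; 2A + B + 4C = 28; 3A + B - 8C = -31.
Subtracting the first from the second: A + 6C = 31.
Subtracting the second from the third: A - 12C = -59.
Solving: C = 5, A = 1, then B = 6.
Therefore a_6 = 6 + 6 + 5·64 = 332.

332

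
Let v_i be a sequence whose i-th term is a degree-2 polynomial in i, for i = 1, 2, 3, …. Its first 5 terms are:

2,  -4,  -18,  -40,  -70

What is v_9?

-270

1st diffs: -6, -14, -22, -30.
2nd diffs: -8, -8, -8 (constant).
So v_i = -4i^2 + 6i.
Evaluating at i = 9 gives v_9 = -270.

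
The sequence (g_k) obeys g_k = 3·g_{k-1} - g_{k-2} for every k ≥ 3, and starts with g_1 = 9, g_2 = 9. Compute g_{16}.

Iterate the recurrence:
g_3 = 18;  g_4 = 45;  g_5 = 117;  …;  g_{13} = 257913;  g_{14} = 675225;  g_{15} = 1767762;  g_{16} = 4628061.

4628061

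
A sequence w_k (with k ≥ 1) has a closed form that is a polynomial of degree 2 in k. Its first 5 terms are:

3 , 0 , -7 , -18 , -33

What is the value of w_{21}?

1st diffs: -3, -7, -11, -15.
2nd diffs: -4, -4, -4 (constant).
Newton forward-difference form: w_k = 3 + (-3)·C(k-1,1) + (-4)·C(k-1,2).
At k = 21: k-1 = 20, so w_{21} = 3 - 60 - 760 = -817.

-817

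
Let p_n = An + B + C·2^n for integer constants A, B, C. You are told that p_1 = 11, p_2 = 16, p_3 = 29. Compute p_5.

Plug in n = 1, 2, 3: A + B + 2C = 11; 2A + B + 4C = 16; 3A + B + 8C = 29.
Subtracting the first from the second: A + 2C = 5.
Subtracting the second from the third: A + 4C = 13.
Solving: C = 4, A = -3, then B = 6.
So p_n = -3·n + 6 + 4·2^n; at n=5 this is 119.

119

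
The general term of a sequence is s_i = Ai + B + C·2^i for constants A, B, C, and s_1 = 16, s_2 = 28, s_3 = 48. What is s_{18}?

Plug in i = 1, 2, 3: A + B + 2C = 16; 2A + B + 4C = 28; 3A + B + 8C = 48.
Subtracting the first from the second: A + 2C = 12.
Subtracting the second from the third: A + 4C = 20.
Solving: C = 4, A = 4, then B = 4.
Therefore s_{18} = 72 + 4 + 4·262144 = 1048652.

1048652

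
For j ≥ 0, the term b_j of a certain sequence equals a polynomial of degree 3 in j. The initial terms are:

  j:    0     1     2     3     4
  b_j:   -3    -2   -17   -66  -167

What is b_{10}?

-2873

1st diffs: 1, -15, -49, -101.
2nd diffs: -16, -34, -52.
3rd diffs: -18, -18 (constant).
Newton forward-difference form: b_j = -3 + 1·C(j,1) + (-16)·C(j,2) + (-18)·C(j,3).
At j = 10: j = 10, so b_{10} = -3 + 10 - 720 - 2160 = -2873.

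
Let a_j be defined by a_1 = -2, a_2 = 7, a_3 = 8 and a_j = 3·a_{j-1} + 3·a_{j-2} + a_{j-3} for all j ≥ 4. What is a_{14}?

Compute successive terms:
a_4 = 43, a_5 = 160, a_6 = 617, …, a_{11} = 520108, a_{12} = 2001023, a_{13} = 7698580, a_{14} = 29618917.

29618917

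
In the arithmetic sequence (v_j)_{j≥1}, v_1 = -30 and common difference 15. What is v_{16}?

v_j = -30 + (j - 1)·15.
v_{16} = -30 + 15·15 = 195.

195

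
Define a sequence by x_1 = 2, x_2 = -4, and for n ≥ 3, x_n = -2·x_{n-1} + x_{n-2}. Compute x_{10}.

-4756

Applying the relation repeatedly:
x_3 = 10; x_4 = -24; x_5 = 58; x_6 = -140; x_7 = 338; x_8 = -816; x_9 = 1970; x_{10} = -4756.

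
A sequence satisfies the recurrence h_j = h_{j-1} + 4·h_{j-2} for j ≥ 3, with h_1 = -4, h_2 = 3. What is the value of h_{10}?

-3561

h_3 = -13  h_4 = -1  h_5 = -53  h_6 = -57  h_7 = -269  h_8 = -497  h_9 = -1573  h_{10} = -3561.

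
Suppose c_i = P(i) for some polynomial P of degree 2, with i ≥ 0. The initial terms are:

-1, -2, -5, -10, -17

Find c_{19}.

1st diffs: -1, -3, -5, -7.
2nd diffs: -2, -2, -2 (constant).
So c_i = -i^2 - 1.
Evaluating at i = 19 gives c_{19} = -362.

-362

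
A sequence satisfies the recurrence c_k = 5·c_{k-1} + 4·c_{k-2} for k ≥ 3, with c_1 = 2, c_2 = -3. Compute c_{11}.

-9053527

Applying the relation repeatedly:
c_3 = -7; c_4 = -47; c_5 = -263; c_6 = -1503; c_7 = -8567; c_8 = -48847; c_9 = -278503; c_{10} = -1587903; c_{11} = -9053527.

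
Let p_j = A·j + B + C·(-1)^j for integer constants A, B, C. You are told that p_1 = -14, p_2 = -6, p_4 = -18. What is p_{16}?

-90

Plug in j = 1, 2, 4: A + B - C = -14; 2A + B + C = -6; 4A + B + C = -18.
Subtracting the first from the second: A + 2C = 8.
Subtracting the second from the third: 2A = -12.
Solving: C = 7, A = -6, then B = -1.
Therefore p_{16} = -96 + (-1) + 7·1 = -90.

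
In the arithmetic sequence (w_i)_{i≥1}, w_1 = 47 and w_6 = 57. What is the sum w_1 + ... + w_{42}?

3696

Common difference d = (57 - 47) / (6 - 1) = 2.
w_i = 47 + (i - 1)·2.
w_{42} = 129; S = 42·(47 + 129)/2 = 3696.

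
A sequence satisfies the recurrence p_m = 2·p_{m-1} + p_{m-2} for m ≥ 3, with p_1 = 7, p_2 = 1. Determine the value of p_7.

273

Compute successive terms:
p_3 = 9  p_4 = 19  p_5 = 47  p_6 = 113  p_7 = 273.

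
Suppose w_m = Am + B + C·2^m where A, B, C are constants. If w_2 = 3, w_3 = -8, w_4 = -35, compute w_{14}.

The three given values yield: 2A + B + 4C = 3; 3A + B + 8C = -8; 4A + B + 16C = -35.
Subtracting the first from the second: A + 4C = -11.
Subtracting the second from the third: A + 8C = -27.
Solving: C = -4, A = 5, then B = 9.
Hence w_{14} = 5·14 + 9 + (-4)·16384 = -65457.

-65457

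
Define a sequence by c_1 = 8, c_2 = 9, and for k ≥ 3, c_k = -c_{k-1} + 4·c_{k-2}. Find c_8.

-451

Step forward from the initial values:
c_3 = 23, c_4 = 13, c_5 = 79, c_6 = -27, c_7 = 343, c_8 = -451.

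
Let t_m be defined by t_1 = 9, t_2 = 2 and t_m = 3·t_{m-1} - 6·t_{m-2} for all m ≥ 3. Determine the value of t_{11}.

Applying the relation repeatedly:
t_3 = -48  t_4 = -156  t_5 = -180  t_6 = 396  t_7 = 2268  t_8 = 4428  t_9 = -324  t_{10} = -27540  t_{11} = -80676.

-80676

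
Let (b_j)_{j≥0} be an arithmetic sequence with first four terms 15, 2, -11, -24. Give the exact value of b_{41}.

Common difference d = -13.
b_j = 15 + (j - 0)·(-13).
b_{41} = 15 + 41·(-13) = -518.

-518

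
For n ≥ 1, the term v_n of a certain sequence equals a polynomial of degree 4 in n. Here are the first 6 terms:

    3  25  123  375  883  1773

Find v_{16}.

76563

1st diffs: 22, 98, 252, 508, 890.
2nd diffs: 76, 154, 256, 382.
3rd diffs: 78, 102, 126.
4th diffs: 24, 24 (constant).
So v_n = n^4 + 3n^3 - 5n^2 + n + 3.
Evaluating at n = 16 gives v_{16} = 76563.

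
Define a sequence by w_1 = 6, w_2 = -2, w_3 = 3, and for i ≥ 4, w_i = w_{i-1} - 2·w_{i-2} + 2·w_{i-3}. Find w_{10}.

Iterate the recurrence:
w_4 = 19, w_5 = 9, w_6 = -23, w_7 = -3, w_8 = 61, w_9 = 21, w_{10} = -107.

-107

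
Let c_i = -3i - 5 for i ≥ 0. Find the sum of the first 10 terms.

-185

Over i = 0..9: Σi = 45.
Total = (-3)·45 + (-5)·10 = -185.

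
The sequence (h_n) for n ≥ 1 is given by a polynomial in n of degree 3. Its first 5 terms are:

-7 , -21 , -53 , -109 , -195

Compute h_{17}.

1st diffs: -14, -32, -56, -86.
2nd diffs: -18, -24, -30.
3rd diffs: -6, -6 (constant).
Newton forward-difference form: h_n = -7 + (-14)·C(n-1,1) + (-18)·C(n-1,2) + (-6)·C(n-1,3).
At n = 17: n-1 = 16, so h_{17} = -7 - 224 - 2160 - 3360 = -5751.

-5751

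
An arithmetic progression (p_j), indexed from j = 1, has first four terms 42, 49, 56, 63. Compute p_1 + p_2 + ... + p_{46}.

9177

Common difference d = 7.
p_j = 42 + (j - 1)·7.
p_{46} = 357; S = 46·(42 + 357)/2 = 9177.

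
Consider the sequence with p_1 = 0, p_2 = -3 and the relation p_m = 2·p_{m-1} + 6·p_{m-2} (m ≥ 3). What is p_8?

-4872

Iterate the recurrence:
p_3 = -6; p_4 = -30; p_5 = -96; p_6 = -372; p_7 = -1320; p_8 = -4872.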